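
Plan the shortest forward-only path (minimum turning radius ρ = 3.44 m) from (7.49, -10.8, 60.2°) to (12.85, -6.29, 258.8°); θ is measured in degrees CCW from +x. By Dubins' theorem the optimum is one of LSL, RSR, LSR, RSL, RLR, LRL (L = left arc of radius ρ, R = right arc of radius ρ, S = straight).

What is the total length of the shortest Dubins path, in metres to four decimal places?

19.1376 m

Let ψ = atan2(Δy, Δx) = atan2(4.51, 5.36) = 40.0779° be the start→goal bearing.
Normalize: d = |goal − start| / ρ = 7.004977/3.44 = 2.036330, α = (θ_start − ψ) mod 360° = 20.1221° = 0.351198 rad, β = (θ_goal − ψ) mod 360° = 218.7221° = 3.817422 rad.
Common terms: sin α = 0.344023, cos α = 0.938961, sin β = -0.625544, cos β = -0.780189, cos(α−β) = -0.947768, d² = 4.146642. Work in radians in the unit-radius frame; every candidate has L = ρ·(t + p + q).
LSL: p² = 2 + d² − 2cos(α−β) + 2d(sin α − sin β) = 11.990895; p = √p² = 3.462787; φ = atan2(cos β − cos α, d + sin α − sin β) = -0.519521 rad; t = (φ − α) mod 2π = 5.412467 rad, q = (β − φ) mod 2π = 4.336942 rad → L = 3.44·(5.412467 + 3.462787 + 4.336942) = 3.44·13.212196 = 45.449956 m
RSR: p² = 2 + d² − 2cos(α−β) + 2d(sin β − sin α) = 4.093462; p = √p² = 2.023231; φ = atan2(cos α − cos β, d − sin α + sin β) = 1.015426 rad; t = (α − φ) mod 2π = 5.618956 rad, q = (φ − β) mod 2π = 3.481190 rad → L = 3.44·(5.618956 + 2.023231 + 3.481190) = 3.44·11.123377 = 38.264418 m
LSR: p² = d² − 2 + 2cos(α−β) + 2d(sin α + sin β) = -0.895437 < 0 → infeasible
RSL: p² = d² − 2 + 2cos(α−β) − 2d(sin α + sin β) = 1.397647; p = √p² = 1.182221; φ = atan2(cos α + cos β, d − sin α − sin β) − atan2(2, p) = -0.968546 rad; t = (α − φ) mod 2π = 1.319743 rad, q = (β − φ) mod 2π = 4.785967 rad → L = 3.44·(1.319743 + 1.182221 + 4.785967) = 3.44·7.287932 = 25.070485 m
RLR: c = (6 − d² + 2cos(α−β) + 2d(sin α − sin β))/8 = 0.488317; p = 2π − arccos c = 5.222549 rad; φ = atan2(cos α − cos β, d − sin α + sin β) = 1.015426 rad; t = (α − φ + p/2) mod 2π = 1.947046 rad, q = (α − β − t + p) mod 2π = 6.092465 rad → L = 3.44·(1.947046 + 5.222549 + 6.092465) = 3.44·13.262060 = 45.621487 m
LRL: c = (6 − d² + 2cos(α−β) − 2d(sin α − sin β))/8 = -0.498862; p = 2π − arccos c = 4.190104 rad; φ = atan2(cos β − cos α, d + sin α − sin β) = -0.519521 rad; t = (φ − α + p/2) mod 2π = 1.224333 rad, q = (β − α − t + p) mod 2π = 0.148809 rad → L = 3.44·(1.224333 + 4.190104 + 0.148809) = 3.44·5.563246 = 19.137567 m
Shortest: LRL with L = 19.137567 m ≈ 19.1376 m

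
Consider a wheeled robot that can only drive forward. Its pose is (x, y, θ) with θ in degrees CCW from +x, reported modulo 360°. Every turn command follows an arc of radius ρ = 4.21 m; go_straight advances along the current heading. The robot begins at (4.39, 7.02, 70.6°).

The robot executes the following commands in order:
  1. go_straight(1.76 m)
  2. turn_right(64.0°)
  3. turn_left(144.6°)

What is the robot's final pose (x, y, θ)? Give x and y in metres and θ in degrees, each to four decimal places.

(10.0060, 19.3351, 151.2000°)

set_pose: (x, y, θ) = (4.3900, 7.0200, 70.6000°), ρ = 4.21
go_straight(1.76): x += 1.76·cos θ, y += 1.76·sin θ → (4.9746, 8.6801, 70.6000°)
turn_right(64.0°): centre at ρ to the right, rotate −64.0° → (8.4617, 11.4638, 6.6000°)
turn_left(144.6°): centre at ρ to the left, rotate +144.6° → (10.0060, 19.3351, 151.2000°)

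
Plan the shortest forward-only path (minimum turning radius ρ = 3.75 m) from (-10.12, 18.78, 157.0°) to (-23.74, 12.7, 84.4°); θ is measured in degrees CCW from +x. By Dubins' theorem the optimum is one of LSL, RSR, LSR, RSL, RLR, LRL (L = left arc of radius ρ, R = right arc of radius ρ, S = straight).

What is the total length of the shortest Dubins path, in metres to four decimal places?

22.6537 m

Let ψ = atan2(Δy, Δx) = atan2(-6.08, -13.62) = -155.9439° be the start→goal bearing.
Normalize: d = |goal − start| / ρ = 14.915455/3.75 = 3.977455, α = (θ_start − ψ) mod 360° = 312.9439° = 5.461901 rad, β = (θ_goal − ψ) mod 360° = 240.3439° = 4.194792 rad.
Common terms: sin α = -0.732021, cos α = 0.681282, sin β = -0.869011, cos β = -0.494793, cos(α−β) = 0.299041, d² = 15.820146. Work in radians in the unit-radius frame; every candidate has L = ρ·(t + p + q).
LSL: p² = 2 + d² − 2cos(α−β) + 2d(sin α − sin β) = 18.311806; p = √p² = 4.279230; φ = atan2(cos β − cos α, d + sin α − sin β) = -0.278416 rad; t = (φ − α) mod 2π = 0.542867 rad, q = (β − φ) mod 2π = 4.473209 rad → L = 3.75·(0.542867 + 4.279230 + 4.473209) = 3.75·9.295306 = 34.857397 m
RSR: p² = 2 + d² − 2cos(α−β) + 2d(sin β − sin α) = 16.132322; p = √p² = 4.016506; φ = atan2(cos α − cos β, d − sin α + sin β) = 0.297165 rad; t = (α − φ) mod 2π = 5.164737 rad, q = (φ − β) mod 2π = 2.385558 rad → L = 3.75·(5.164737 + 4.016506 + 2.385558) = 3.75·11.566801 = 43.375502 m
LSR: p² = d² − 2 + 2cos(α−β) + 2d(sin α + sin β) = 1.682163; p = √p² = 1.296982; φ = atan2(−cos α − cos β, d + sin α + sin β) − atan2(−2, p) = 0.917168 rad; t = (φ − α) mod 2π = 1.738452 rad, q = (φ − β) mod 2π = 3.005561 rad → L = 3.75·(1.738452 + 1.296982 + 3.005561) = 3.75·6.040996 = 22.653734 m
RSL: p² = d² − 2 + 2cos(α−β) − 2d(sin α + sin β) = 27.154292; p = √p² = 5.210978; φ = atan2(cos α + cos β, d − sin α − sin β) − atan2(2, p) = -0.333050 rad; t = (α − φ) mod 2π = 5.794952 rad, q = (β − φ) mod 2π = 4.527843 rad → L = 3.75·(5.794952 + 5.210978 + 4.527843) = 3.75·15.533772 = 58.251646 m
RLR: c = (6 − d² + 2cos(α−β) + 2d(sin α − sin β))/8 = -1.016540, |c| > 1 → infeasible
LRL: c = (6 − d² + 2cos(α−β) − 2d(sin α − sin β))/8 = -1.288976, |c| > 1 → infeasible
Shortest: LSR with L = 22.653734 m ≈ 22.6537 m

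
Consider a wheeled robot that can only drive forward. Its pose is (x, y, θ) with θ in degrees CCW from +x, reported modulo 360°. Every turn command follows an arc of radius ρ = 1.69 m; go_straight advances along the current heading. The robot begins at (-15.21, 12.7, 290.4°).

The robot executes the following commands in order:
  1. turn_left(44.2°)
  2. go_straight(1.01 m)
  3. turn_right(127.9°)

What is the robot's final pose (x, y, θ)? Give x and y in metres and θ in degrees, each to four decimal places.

set_pose: (x, y, θ) = (-15.2100, 12.7000, 290.4000°), ρ = 1.69
turn_left(44.2°): centre at ρ to the left, rotate +44.2° → (-14.3509, 11.7625, 334.6000°)
go_straight(1.01): x += 1.01·cos θ, y += 1.01·sin θ → (-13.4385, 11.3292, 334.6000°)
turn_right(127.9°): centre at ρ to the right, rotate −127.9° → (-13.4041, 8.2928, 206.7000°)

(-13.4041, 8.2928, 206.7000°)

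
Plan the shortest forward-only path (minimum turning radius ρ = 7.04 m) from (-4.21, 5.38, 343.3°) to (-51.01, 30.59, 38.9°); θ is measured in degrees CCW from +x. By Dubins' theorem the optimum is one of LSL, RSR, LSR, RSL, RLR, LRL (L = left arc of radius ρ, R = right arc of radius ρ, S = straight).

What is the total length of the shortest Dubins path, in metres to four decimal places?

85.6669 m

Let ψ = atan2(Δy, Δx) = atan2(25.21, -46.80) = 151.6898° be the start→goal bearing.
Normalize: d = |goal − start| / ρ = 53.158105/7.04 = 7.550867, α = (θ_start − ψ) mod 360° = 191.6102° = 3.344230 rad, β = (θ_goal − ψ) mod 360° = 247.2102° = 4.314633 rad.
Common terms: sin α = -0.201253, cos α = -0.979539, sin β = -0.921932, cos β = -0.387351, cos(α−β) = 0.564967, d² = 57.015595. Work in radians in the unit-radius frame; every candidate has L = ρ·(t + p + q).
LSL: p² = 2 + d² − 2cos(α−β) + 2d(sin α − sin β) = 68.769169; p = √p² = 8.292718; φ = atan2(cos β − cos α, d + sin α − sin β) = 0.071472 rad; t = (φ − α) mod 2π = 3.010427 rad, q = (β − φ) mod 2π = 4.243161 rad → L = 7.04·(3.010427 + 8.292718 + 4.243161) = 7.04·15.546306 = 109.445996 m
RSR: p² = 2 + d² − 2cos(α−β) + 2d(sin β − sin α) = 47.002153; p = √p² = 6.855812; φ = atan2(cos α − cos β, d − sin α + sin β) = -0.086485 rad; t = (α − φ) mod 2π = 3.430715 rad, q = (φ − β) mod 2π = 1.882067 rad → L = 7.04·(3.430715 + 6.855812 + 1.882067) = 7.04·12.168594 = 85.666901 m
LSR: p² = d² − 2 + 2cos(α−β) + 2d(sin α + sin β) = 39.183479; p = √p² = 6.259671; φ = atan2(−cos α − cos β, d + sin α + sin β) − atan2(−2, p) = 0.518790 rad; t = (φ − α) mod 2π = 3.457745 rad, q = (φ − β) mod 2π = 2.487342 rad → L = 7.04·(3.457745 + 6.259671 + 2.487342) = 7.04·12.204759 = 85.921501 m
RSL: p² = d² − 2 + 2cos(α−β) − 2d(sin α + sin β) = 73.107578; p = √p² = 8.550297; φ = atan2(cos α + cos β, d − sin α − sin β) − atan2(2, p) = -0.386077 rad; t = (α − φ) mod 2π = 3.730307 rad, q = (β − φ) mod 2π = 4.700710 rad → L = 7.04·(3.730307 + 8.550297 + 4.700710) = 7.04·16.981314 = 119.548449 m
RLR: c = (6 − d² + 2cos(α−β) + 2d(sin α − sin β))/8 = -4.875269, |c| > 1 → infeasible
LRL: c = (6 − d² + 2cos(α−β) − 2d(sin α − sin β))/8 = -7.596146, |c| > 1 → infeasible
Shortest: RSR with L = 85.666901 m ≈ 85.6669 m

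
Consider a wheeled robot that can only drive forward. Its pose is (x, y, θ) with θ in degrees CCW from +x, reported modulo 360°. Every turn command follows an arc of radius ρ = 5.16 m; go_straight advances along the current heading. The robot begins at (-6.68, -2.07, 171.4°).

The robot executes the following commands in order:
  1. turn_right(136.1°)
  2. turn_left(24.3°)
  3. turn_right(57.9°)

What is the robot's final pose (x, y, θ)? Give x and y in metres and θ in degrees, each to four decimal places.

(-3.1238, 11.3900, 1.7000°)

set_pose: (x, y, θ) = (-6.6800, -2.0700, 171.4000°), ρ = 5.16
turn_right(136.1°): centre at ρ to the right, rotate −136.1° → (-8.8901, 7.2433, 35.3000°)
turn_left(24.3°): centre at ρ to the left, rotate +24.3° → (-7.4213, 8.8434, 59.6000°)
turn_right(57.9°): centre at ρ to the right, rotate −57.9° → (-3.1238, 11.3900, 1.7000°)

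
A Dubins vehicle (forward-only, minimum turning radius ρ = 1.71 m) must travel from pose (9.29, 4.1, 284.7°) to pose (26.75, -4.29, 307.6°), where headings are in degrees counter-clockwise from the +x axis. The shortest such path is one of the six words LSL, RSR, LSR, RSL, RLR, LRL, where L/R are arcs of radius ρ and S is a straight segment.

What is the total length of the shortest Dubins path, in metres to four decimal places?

19.5962 m

Let ψ = atan2(Δy, Δx) = atan2(-8.39, 17.46) = -25.6655° be the start→goal bearing.
Normalize: d = |goal − start| / ρ = 19.371208/1.71 = 11.328192, α = (θ_start − ψ) mod 360° = 310.3655° = 5.416901 rad, β = (θ_goal − ψ) mod 360° = 333.2655° = 5.816581 rad.
Common terms: sin α = -0.761928, cos α = 0.647662, sin β = -0.449856, cos β = 0.893101, cos(α−β) = 0.921185, d² = 128.327930. Work in radians in the unit-radius frame; every candidate has L = ρ·(t + p + q).
LSL: p² = 2 + d² − 2cos(α−β) + 2d(sin α − sin β) = 121.415142; p = √p² = 11.018854; φ = atan2(cos β − cos α, d + sin α − sin β) = 0.022276 rad; t = (φ − α) mod 2π = 0.888561 rad, q = (β − φ) mod 2π = 5.794305 rad → L = 1.71·(0.888561 + 11.018854 + 5.794305) = 1.71·17.701720 = 30.269941 m
RSR: p² = 2 + d² − 2cos(α−β) + 2d(sin β − sin α) = 135.555976; p = √p² = 11.642851; φ = atan2(cos α − cos β, d − sin α + sin β) = -0.021082 rad; t = (α − φ) mod 2π = 5.437983 rad, q = (φ − β) mod 2π = 0.445522 rad → L = 1.71·(5.437983 + 11.642851 + 0.445522) = 1.71·17.526356 = 29.970068 m
LSR: p² = d² − 2 + 2cos(α−β) + 2d(sin α + sin β) = 100.715652; p = √p² = 10.035719; φ = atan2(−cos α − cos β, d + sin α + sin β) − atan2(−2, p) = 0.045569 rad; t = (φ − α) mod 2π = 0.911854 rad, q = (φ − β) mod 2π = 0.512174 rad → L = 1.71·(0.911854 + 10.035719 + 0.512174) = 1.71·11.459746 = 19.596166 m
RSL: p² = d² − 2 + 2cos(α−β) − 2d(sin α + sin β) = 155.624950; p = √p² = 12.474973; φ = atan2(cos α + cos β, d − sin α − sin β) − atan2(2, p) = -0.036713 rad; t = (α − φ) mod 2π = 5.453613 rad, q = (β − φ) mod 2π = 5.853294 rad → L = 1.71·(5.453613 + 12.474973 + 5.853294) = 1.71·23.781880 = 40.667015 m
RLR: c = (6 − d² + 2cos(α−β) + 2d(sin α − sin β))/8 = -15.944497, |c| > 1 → infeasible
LRL: c = (6 − d² + 2cos(α−β) − 2d(sin α − sin β))/8 = -14.176893, |c| > 1 → infeasible
Shortest: LSR with L = 19.596166 m ≈ 19.5962 m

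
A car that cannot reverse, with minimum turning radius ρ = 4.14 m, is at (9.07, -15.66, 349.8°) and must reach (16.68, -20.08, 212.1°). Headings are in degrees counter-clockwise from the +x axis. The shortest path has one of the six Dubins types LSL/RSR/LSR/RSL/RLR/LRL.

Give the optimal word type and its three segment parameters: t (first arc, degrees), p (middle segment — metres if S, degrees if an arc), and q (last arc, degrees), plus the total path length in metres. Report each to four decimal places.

LRL: t = 71.9782°, p = 229.3558°, q = 19.6777°, L = 23.1952 m

Let ψ = atan2(Δy, Δx) = atan2(-4.42, 7.61) = -30.1487° be the start→goal bearing.
Normalize: d = |goal − start| / ρ = 8.800483/4.14 = 2.125721, α = (θ_start − ψ) mod 360° = 19.9487° = 0.348170 rad, β = (θ_goal − ψ) mod 360° = 242.2487° = 4.228037 rad.
Common terms: sin α = 0.341178, cos α = 0.939999, sin β = -0.884977, cos β = -0.465635, cos(α−β) = -0.739631, d² = 4.518688. Work in radians in the unit-radius frame; every candidate has L = ρ·(t + p + q).
LSL: p² = 2 + d² − 2cos(α−β) + 2d(sin α − sin β) = 13.210873; p = √p² = 3.634677; φ = atan2(cos β − cos α, d + sin α − sin β) = -0.397082 rad; t = (φ − α) mod 2π = 5.537934 rad, q = (β − φ) mod 2π = 4.625118 rad → L = 4.14·(5.537934 + 3.634677 + 4.625118) = 4.14·13.797729 = 57.122597 m
RSR: p² = 2 + d² − 2cos(α−β) + 2d(sin β − sin α) = 2.785026; p = √p² = 1.668840; φ = atan2(cos α − cos β, d − sin α + sin β) = 1.001503 rad; t = (α − φ) mod 2π = 5.629852 rad, q = (φ − β) mod 2π = 3.056652 rad → L = 4.14·(5.629852 + 1.668840 + 3.056652) = 4.14·10.355344 = 42.871122 m
LSR: p² = d² − 2 + 2cos(α−β) + 2d(sin α + sin β) = -1.272503 < 0 → infeasible
RSL: p² = d² − 2 + 2cos(α−β) − 2d(sin α + sin β) = 3.351354; p = √p² = 1.830670; φ = atan2(cos α + cos β, d − sin α − sin β) − atan2(2, p) = -0.653713 rad; t = (α − φ) mod 2π = 1.001882 rad, q = (β − φ) mod 2π = 4.881749 rad → L = 4.14·(1.001882 + 1.830670 + 4.881749) = 4.14·7.714302 = 31.937209 m
RLR: c = (6 − d² + 2cos(α−β) + 2d(sin α − sin β))/8 = 0.651872; p = 2π − arccos c = 5.422439 rad; φ = atan2(cos α − cos β, d − sin α + sin β) = 1.001503 rad; t = (α − φ + p/2) mod 2π = 2.057886 rad, q = (α − β − t + p) mod 2π = 5.767871 rad → L = 4.14·(2.057886 + 5.422439 + 5.767871) = 4.14·13.248196 = 54.847533 m
LRL: c = (6 − d² + 2cos(α−β) − 2d(sin α − sin β))/8 = -0.651359; p = 2π − arccos c = 4.003015 rad; φ = atan2(cos β − cos α, d + sin α − sin β) = -0.397082 rad; t = (φ − α + p/2) mod 2π = 1.256256 rad, q = (β − α − t + p) mod 2π = 0.343440 rad → L = 4.14·(1.256256 + 4.003015 + 0.343440) = 4.14·5.602711 = 23.195223 m
Shortest: LRL with L = 23.195223 m ≈ 23.1952 m
Convert LRL to answer units (arcs ×180/π): t = 1.256256·180/π = 71.9782°, p = 4.003015·180/π = 229.3558°, q = 0.343440·180/π = 19.6777°, L = 23.1952 m.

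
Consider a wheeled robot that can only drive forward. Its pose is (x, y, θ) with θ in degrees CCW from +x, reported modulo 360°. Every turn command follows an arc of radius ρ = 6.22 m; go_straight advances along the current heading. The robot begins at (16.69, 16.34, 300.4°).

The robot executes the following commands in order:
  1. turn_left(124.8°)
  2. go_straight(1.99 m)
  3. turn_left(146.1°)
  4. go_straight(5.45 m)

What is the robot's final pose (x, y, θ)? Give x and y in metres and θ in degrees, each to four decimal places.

set_pose: (x, y, θ) = (16.6900, 16.3400, 300.4000°), ρ = 6.22
turn_left(124.8°): centre at ρ to the left, rotate +124.8° → (27.7012, 16.8785, 425.2000° ≡ 65.2000°)
go_straight(1.99): x += 1.99·cos θ, y += 1.99·sin θ → (28.5359, 18.6850, 65.2000°)
turn_left(146.1°): centre at ρ to the left, rotate +146.1° → (19.6581, 26.6087, 211.3000°)
go_straight(5.45): x += 5.45·cos θ, y += 5.45·sin θ → (15.0013, 23.7774, 211.3000°)

(15.0013, 23.7774, 211.3000°)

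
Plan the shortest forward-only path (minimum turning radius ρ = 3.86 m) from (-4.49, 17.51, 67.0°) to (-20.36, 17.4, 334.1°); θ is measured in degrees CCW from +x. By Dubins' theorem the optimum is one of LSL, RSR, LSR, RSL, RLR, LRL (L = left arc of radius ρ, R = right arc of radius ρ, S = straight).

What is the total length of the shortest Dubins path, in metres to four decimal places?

28.7857 m

Let ψ = atan2(Δy, Δx) = atan2(-0.11, -15.87) = -179.6029° be the start→goal bearing.
Normalize: d = |goal − start| / ρ = 15.870381/3.86 = 4.111498, α = (θ_start − ψ) mod 360° = 246.6029° = 4.304032 rad, β = (θ_goal − ψ) mod 360° = 153.7029° = 2.682621 rad.
Common terms: sin α = -0.917775, cos α = -0.397102, sin β = 0.443026, cos β = -0.896509, cos(α−β) = -0.050593, d² = 16.904414. Work in radians in the unit-radius frame; every candidate has L = ρ·(t + p + q).
LSL: p² = 2 + d² − 2cos(α−β) + 2d(sin α − sin β) = 7.815741; p = √p² = 2.795665; φ = atan2(cos β − cos α, d + sin α − sin β) = -0.179600 rad; t = (φ − α) mod 2π = 1.799553 rad, q = (β − φ) mod 2π = 2.862221 rad → L = 3.86·(1.799553 + 2.795665 + 2.862221) = 3.86·7.457439 = 28.785715 m
RSR: p² = 2 + d² − 2cos(α−β) + 2d(sin β − sin α) = 30.195458; p = √p² = 5.495039; φ = atan2(cos α − cos β, d − sin α + sin β) = 0.091009 rad; t = (α − φ) mod 2π = 4.213023 rad, q = (φ − β) mod 2π = 3.691573 rad → L = 3.86·(4.213023 + 5.495039 + 3.691573) = 3.86·13.399636 = 51.722593 m
LSR: p² = d² − 2 + 2cos(α−β) + 2d(sin α + sin β) = 10.899375; p = √p² = 3.301420; φ = atan2(−cos α − cos β, d + sin α + sin β) − atan2(−2, p) = 0.886422 rad; t = (φ − α) mod 2π = 2.865575 rad, q = (φ − β) mod 2π = 4.486986 rad → L = 3.86·(2.865575 + 3.301420 + 4.486986) = 3.86·10.653981 = 41.124365 m
RSL: p² = d² − 2 + 2cos(α−β) − 2d(sin α + sin β) = 18.707080; p = √p² = 4.325168; φ = atan2(cos α + cos β, d − sin α − sin β) − atan2(2, p) = -0.708047 rad; t = (α − φ) mod 2π = 5.012079 rad, q = (β − φ) mod 2π = 3.390668 rad → L = 3.86·(5.012079 + 4.325168 + 3.390668) = 3.86·12.727915 = 49.129750 m
RLR: c = (6 − d² + 2cos(α−β) + 2d(sin α − sin β))/8 = -2.774432, |c| > 1 → infeasible
LRL: c = (6 − d² + 2cos(α−β) − 2d(sin α − sin β))/8 = 0.023032; p = 2π − arccos c = 4.735423 rad; φ = atan2(cos β − cos α, d + sin α − sin β) = -0.179600 rad; t = (φ − α + p/2) mod 2π = 4.167265 rad, q = (β − α − t + p) mod 2π = 5.229933 rad → L = 3.86·(4.167265 + 4.735423 + 5.229933) = 3.86·14.132621 = 54.551918 m
Shortest: LSL with L = 28.785715 m ≈ 28.7857 m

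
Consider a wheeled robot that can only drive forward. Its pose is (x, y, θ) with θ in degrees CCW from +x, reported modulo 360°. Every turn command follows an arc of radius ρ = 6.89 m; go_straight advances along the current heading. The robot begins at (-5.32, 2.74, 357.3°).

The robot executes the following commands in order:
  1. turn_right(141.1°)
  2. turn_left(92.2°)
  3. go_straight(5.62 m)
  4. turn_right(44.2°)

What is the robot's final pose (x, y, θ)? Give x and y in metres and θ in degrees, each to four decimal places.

set_pose: (x, y, θ) = (-5.3200, 2.7400, 357.3000°), ρ = 6.89
turn_right(141.1°): centre at ρ to the right, rotate −141.1° → (-1.5753, -9.7023, 216.2000°)
turn_left(92.2°): centre at ρ to the left, rotate +92.2° → (-2.9057, -19.5420, 308.4000°)
go_straight(5.62): x += 5.62·cos θ, y += 5.62·sin θ → (0.5852, -23.9463, 308.4000°)
turn_right(44.2°): centre at ρ to the right, rotate −44.2° → (2.0403, -28.9223, 264.2000°)

(2.0403, -28.9223, 264.2000°)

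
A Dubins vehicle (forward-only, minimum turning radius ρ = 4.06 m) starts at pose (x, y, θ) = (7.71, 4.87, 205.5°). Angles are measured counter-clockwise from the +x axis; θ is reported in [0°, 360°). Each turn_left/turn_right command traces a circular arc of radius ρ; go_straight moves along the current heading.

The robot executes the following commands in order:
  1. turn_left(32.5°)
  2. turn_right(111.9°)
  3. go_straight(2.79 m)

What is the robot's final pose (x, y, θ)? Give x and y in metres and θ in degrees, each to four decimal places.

(-2.3526, 5.3706, 126.1000°)

set_pose: (x, y, θ) = (7.7100, 4.8700, 205.5000°), ρ = 4.06
turn_left(32.5°): centre at ρ to the left, rotate +32.5° → (6.0148, 3.3570, 238.0000°)
turn_right(111.9°): centre at ρ to the right, rotate −111.9° → (-0.7087, 3.1163, 126.1000°)
go_straight(2.79): x += 2.79·cos θ, y += 2.79·sin θ → (-2.3526, 5.3706, 126.1000°)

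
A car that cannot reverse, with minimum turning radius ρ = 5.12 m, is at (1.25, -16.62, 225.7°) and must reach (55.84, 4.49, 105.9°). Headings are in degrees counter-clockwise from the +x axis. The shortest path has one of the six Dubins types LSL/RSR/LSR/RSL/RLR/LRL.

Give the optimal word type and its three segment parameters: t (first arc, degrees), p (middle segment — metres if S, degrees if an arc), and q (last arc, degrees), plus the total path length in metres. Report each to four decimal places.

LSL: t = 161.1458°, p = 51.5582 m, q = 79.0542°, L = 73.0227 m

Let ψ = atan2(Δy, Δx) = atan2(21.11, 54.59) = 21.1415° be the start→goal bearing.
Normalize: d = |goal − start| / ρ = 58.529481/5.12 = 11.431539, α = (θ_start − ψ) mod 360° = 204.5585° = 3.570219 rad, β = (θ_goal − ψ) mod 360° = 84.7585° = 1.479314 rad.
Common terms: sin α = -0.415622, cos α = -0.909538, sin β = 0.995818, cos β = 0.091354, cos(α−β) = -0.496974, d² = 130.680092. Work in radians in the unit-radius frame; every candidate has L = ρ·(t + p + q).
LSL: p² = 2 + d² − 2cos(α−β) + 2d(sin α − sin β) = 101.404174; p = √p² = 10.069964; φ = atan2(cos β − cos α, d + sin α − sin β) = 0.099558 rad; t = (φ − α) mod 2π = 2.812525 rad, q = (β − φ) mod 2π = 1.379756 rad → L = 5.12·(2.812525 + 10.069964 + 1.379756) = 5.12·14.262245 = 73.022693 m
RSR: p² = 2 + d² − 2cos(α−β) + 2d(sin β − sin α) = 165.943906; p = √p² = 12.881922; φ = atan2(cos α − cos β, d − sin α + sin β) = -0.077776 rad; t = (α − φ) mod 2π = 3.647995 rad, q = (φ − β) mod 2π = 4.726095 rad → L = 5.12·(3.647995 + 12.881922 + 4.726095) = 5.12·21.256011 = 108.830778 m
LSR: p² = d² − 2 + 2cos(α−β) + 2d(sin α + sin β) = 140.951229; p = √p² = 11.872288; φ = atan2(−cos α − cos β, d + sin α + sin β) − atan2(−2, p) = 0.234903 rad; t = (φ − α) mod 2π = 2.947869 rad, q = (φ − β) mod 2π = 5.038774 rad → L = 5.12·(2.947869 + 11.872288 + 5.038774) = 5.12·19.858931 = 101.677728 m
RSL: p² = d² − 2 + 2cos(α−β) − 2d(sin α + sin β) = 114.421059; p = √p² = 10.696778; φ = atan2(cos α + cos β, d − sin α − sin β) − atan2(2, p) = -0.260095 rad; t = (α − φ) mod 2π = 3.830314 rad, q = (β − φ) mod 2π = 1.739409 rad → L = 5.12·(3.830314 + 10.696778 + 1.739409) = 5.12·16.266501 = 83.284485 m
RLR: c = (6 − d² + 2cos(α−β) + 2d(sin α − sin β))/8 = -19.742988, |c| > 1 → infeasible
LRL: c = (6 − d² + 2cos(α−β) − 2d(sin α − sin β))/8 = -11.675522, |c| > 1 → infeasible
Shortest: LSL with L = 73.022693 m ≈ 73.0227 m
Convert LSL to answer units (arcs ×180/π): t = 2.812525·180/π = 161.1458°, p = ρ·p = 5.12·10.069964 = 51.5582 m, q = 1.379756·180/π = 79.0542°, L = 73.0227 m.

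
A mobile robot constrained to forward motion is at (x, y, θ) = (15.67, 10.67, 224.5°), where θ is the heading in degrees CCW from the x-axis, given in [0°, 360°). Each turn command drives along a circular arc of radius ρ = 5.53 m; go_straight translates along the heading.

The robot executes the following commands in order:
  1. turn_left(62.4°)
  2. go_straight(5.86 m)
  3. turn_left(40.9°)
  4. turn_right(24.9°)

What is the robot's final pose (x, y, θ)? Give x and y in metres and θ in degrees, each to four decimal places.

set_pose: (x, y, θ) = (15.6700, 10.6700, 224.5000°), ρ = 5.53
turn_left(62.4°): centre at ρ to the left, rotate +62.4° → (14.2548, 5.1181, 286.9000°)
go_straight(5.86): x += 5.86·cos θ, y += 5.86·sin θ → (15.9584, -0.4888, 286.9000°)
turn_left(40.9°): centre at ρ to the left, rotate +40.9° → (18.3027, -3.5607, 327.8000°)
turn_right(24.9°): centre at ρ to the right, rotate −24.9° → (19.9990, -5.2363, 302.9000°)

(19.9990, -5.2363, 302.9000°)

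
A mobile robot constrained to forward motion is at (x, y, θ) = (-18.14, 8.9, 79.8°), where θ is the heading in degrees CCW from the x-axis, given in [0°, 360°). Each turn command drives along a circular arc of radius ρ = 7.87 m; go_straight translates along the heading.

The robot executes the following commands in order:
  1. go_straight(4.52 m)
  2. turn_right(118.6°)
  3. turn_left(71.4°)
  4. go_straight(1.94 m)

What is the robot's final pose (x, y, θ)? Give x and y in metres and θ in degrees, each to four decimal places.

set_pose: (x, y, θ) = (-18.1400, 8.9000, 79.8000°), ρ = 7.87
go_straight(4.52): x += 4.52·cos θ, y += 4.52·sin θ → (-17.3396, 13.3486, 79.8000°)
turn_right(118.6°): centre at ρ to the right, rotate −118.6° → (-4.6626, 18.0883, -38.8000° ≡ 321.2000°)
turn_left(71.4°): centre at ρ to the left, rotate +71.4° → (4.5089, 17.5916, 392.6000° ≡ 32.6000°)
go_straight(1.94): x += 1.94·cos θ, y += 1.94·sin θ → (6.1433, 18.6368, 32.6000°)

(6.1433, 18.6368, 32.6000°)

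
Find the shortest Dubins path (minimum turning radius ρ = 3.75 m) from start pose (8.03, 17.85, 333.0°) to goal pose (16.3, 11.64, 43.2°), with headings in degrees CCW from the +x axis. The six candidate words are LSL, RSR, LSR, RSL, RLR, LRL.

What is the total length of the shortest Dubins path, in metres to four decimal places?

Let ψ = atan2(Δy, Δx) = atan2(-6.21, 8.27) = -36.9031° be the start→goal bearing.
Normalize: d = |goal − start| / ρ = 10.342002/3.75 = 2.757867, α = (θ_start − ψ) mod 360° = 9.9031° = 0.172842 rad, β = (θ_goal − ψ) mod 360° = 80.1031° = 1.398064 rad.
Common terms: sin α = 0.171983, cos α = 0.985100, sin β = 0.985119, cos β = 0.171875, cos(α−β) = 0.338738, d² = 7.605831. Work in radians in the unit-radius frame; every candidate has L = ρ·(t + p + q).
LSL: p² = 2 + d² − 2cos(α−β) + 2d(sin α − sin β) = 4.443315; p = √p² = 2.107917; φ = atan2(cos β − cos α, d + sin α − sin β) = -0.396070 rad; t = (φ − α) mod 2π = 5.714273 rad, q = (β − φ) mod 2π = 1.794133 rad → L = 3.75·(5.714273 + 2.107917 + 1.794133) = 3.75·9.616324 = 36.061214 m
RSR: p² = 2 + d² − 2cos(α−β) + 2d(sin β − sin α) = 13.413396; p = √p² = 3.662430; φ = atan2(cos α − cos β, d − sin α + sin β) = 0.223911 rad; t = (α − φ) mod 2π = 6.232116 rad, q = (φ − β) mod 2π = 5.109033 rad → L = 3.75·(6.232116 + 3.662430 + 5.109033) = 3.75·15.003580 = 56.263424 m
LSR: p² = d² − 2 + 2cos(α−β) + 2d(sin α + sin β) = 12.665573; p = √p² = 3.558872; φ = atan2(−cos α − cos β, d + sin α + sin β) − atan2(−2, p) = 0.224644 rad; t = (φ − α) mod 2π = 0.051802 rad, q = (φ − β) mod 2π = 5.109766 rad → L = 3.75·(0.051802 + 3.558872 + 5.109766) = 3.75·8.720440 = 32.701649 m
RSL: p² = d² − 2 + 2cos(α−β) − 2d(sin α + sin β) = -0.098959 < 0 → infeasible
RLR: c = (6 − d² + 2cos(α−β) + 2d(sin α − sin β))/8 = -0.676674; p = 2π − arccos c = 3.969152 rad; φ = atan2(cos α − cos β, d − sin α + sin β) = 0.223911 rad; t = (α − φ + p/2) mod 2π = 1.933507 rad, q = (α − β − t + p) mod 2π = 0.810424 rad → L = 3.75·(1.933507 + 3.969152 + 0.810424) = 3.75·6.713084 = 25.174064 m
LRL: c = (6 − d² + 2cos(α−β) − 2d(sin α − sin β))/8 = 0.444586; p = 2π − arccos c = 5.173101 rad; φ = atan2(cos β − cos α, d + sin α − sin β) = -0.396070 rad; t = (φ − α + p/2) mod 2π = 2.017638 rad, q = (β − α − t + p) mod 2π = 4.380684 rad → L = 3.75·(2.017638 + 5.173101 + 4.380684) = 3.75·11.571422 = 43.392834 m
Shortest: RLR with L = 25.174064 m ≈ 25.1741 m

25.1741 m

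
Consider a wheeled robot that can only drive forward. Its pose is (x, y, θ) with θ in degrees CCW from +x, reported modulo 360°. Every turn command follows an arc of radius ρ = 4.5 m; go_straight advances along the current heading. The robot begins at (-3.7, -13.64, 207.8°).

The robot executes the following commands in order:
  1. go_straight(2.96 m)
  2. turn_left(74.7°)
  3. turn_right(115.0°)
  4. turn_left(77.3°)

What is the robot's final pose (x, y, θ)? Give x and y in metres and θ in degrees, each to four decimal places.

set_pose: (x, y, θ) = (-3.7000, -13.6400, 207.8000°), ρ = 4.5
go_straight(2.96): x += 2.96·cos θ, y += 2.96·sin θ → (-6.3184, -15.0205, 207.8000°)
turn_left(74.7°): centre at ρ to the left, rotate +74.7° → (-8.6130, -19.9751, 282.5000°)
turn_right(115.0°): centre at ρ to the right, rotate −115.0° → (-13.9803, -25.3424, 167.5000°)
turn_left(77.3°): centre at ρ to the left, rotate +77.3° → (-19.0260, -27.8197, 244.8000°)

(-19.0260, -27.8197, 244.8000°)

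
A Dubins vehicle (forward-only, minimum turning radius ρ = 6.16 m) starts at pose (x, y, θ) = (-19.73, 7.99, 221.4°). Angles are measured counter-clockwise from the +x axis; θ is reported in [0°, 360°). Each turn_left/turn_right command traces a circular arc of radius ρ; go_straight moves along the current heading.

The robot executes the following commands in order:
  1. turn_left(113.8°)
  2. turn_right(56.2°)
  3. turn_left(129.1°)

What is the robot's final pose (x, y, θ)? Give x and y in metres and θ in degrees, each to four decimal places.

set_pose: (x, y, θ) = (-19.7300, 7.9900, 221.4000°), ρ = 6.16
turn_left(113.8°): centre at ρ to the left, rotate +113.8° → (-18.2401, -2.2226, 335.2000°)
turn_right(56.2°): centre at ρ to the right, rotate −56.2° → (-14.7398, -6.8509, 279.0000°)
turn_left(129.1°): centre at ρ to the left, rotate +129.1° → (-4.0707, -10.0011, 408.1000° ≡ 48.1000°)

(-4.0707, -10.0011, 48.1000°)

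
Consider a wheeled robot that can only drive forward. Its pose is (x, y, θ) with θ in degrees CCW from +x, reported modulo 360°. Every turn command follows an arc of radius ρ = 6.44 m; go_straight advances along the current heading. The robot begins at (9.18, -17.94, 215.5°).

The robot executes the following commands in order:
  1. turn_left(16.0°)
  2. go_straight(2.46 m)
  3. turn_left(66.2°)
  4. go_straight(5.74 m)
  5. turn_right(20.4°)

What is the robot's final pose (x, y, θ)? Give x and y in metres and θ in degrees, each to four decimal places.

set_pose: (x, y, θ) = (9.1800, -17.9400, 215.5000°), ρ = 6.44
turn_left(16.0°): centre at ρ to the left, rotate +16.0° → (7.8797, -19.1739, 231.5000°)
go_straight(2.46): x += 2.46·cos θ, y += 2.46·sin θ → (6.3483, -21.0991, 231.5000°)
turn_left(66.2°): centre at ρ to the left, rotate +66.2° → (5.6864, -28.1017, 297.7000°)
go_straight(5.74): x += 5.74·cos θ, y += 5.74·sin θ → (8.3546, -33.1839, 297.7000°)
turn_right(20.4°): centre at ρ to the right, rotate −20.4° → (9.0405, -35.3591, 277.3000°)

(9.0405, -35.3591, 277.3000°)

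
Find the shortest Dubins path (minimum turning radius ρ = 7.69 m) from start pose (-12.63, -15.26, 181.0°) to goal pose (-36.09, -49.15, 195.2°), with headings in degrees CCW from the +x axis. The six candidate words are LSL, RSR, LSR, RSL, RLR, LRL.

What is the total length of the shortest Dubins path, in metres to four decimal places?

43.1180 m

Let ψ = atan2(Δy, Δx) = atan2(-33.89, -23.46) = -124.6925° be the start→goal bearing.
Normalize: d = |goal − start| / ρ = 41.217760/7.69 = 5.359917, α = (θ_start − ψ) mod 360° = 305.6925° = 5.335341 rad, β = (θ_goal − ψ) mod 360° = 319.8925° = 5.583178 rad.
Common terms: sin α = -0.812160, cos α = 0.583435, sin β = -0.644224, cos β = 0.764837, cos(α−β) = 0.969445, d² = 28.728707. Work in radians in the unit-radius frame; every candidate has L = ρ·(t + p + q).
LSL: p² = 2 + d² − 2cos(α−β) + 2d(sin α − sin β) = 26.989568; p = √p² = 5.195149; φ = atan2(cos β − cos α, d + sin α − sin β) = 0.034925 rad; t = (φ − α) mod 2π = 0.982769 rad, q = (β − φ) mod 2π = 5.548253 rad → L = 7.69·(0.982769 + 5.195149 + 5.548253) = 7.69·11.726171 = 90.174252 m
RSR: p² = 2 + d² − 2cos(α−β) + 2d(sin β − sin α) = 30.590065; p = √p² = 5.530829; φ = atan2(cos α − cos β, d − sin α + sin β) = -0.032804 rad; t = (α − φ) mod 2π = 5.368145 rad, q = (φ − β) mod 2π = 0.667203 rad → L = 7.69·(5.368145 + 5.530829 + 0.667203) = 7.69·11.566177 = 88.943902 m
LSR: p² = d² − 2 + 2cos(α−β) + 2d(sin α + sin β) = 13.055412; p = √p² = 3.613227; φ = atan2(−cos α − cos β, d + sin α + sin β) − atan2(−2, p) = 0.172974 rad; t = (φ − α) mod 2π = 1.120818 rad, q = (φ − β) mod 2π = 0.872982 rad → L = 7.69·(1.120818 + 3.613227 + 0.872982) = 7.69·5.607027 = 43.118039 m
RSL: p² = d² − 2 + 2cos(α−β) − 2d(sin α + sin β) = 44.279784; p = √p² = 6.654306; φ = atan2(cos α + cos β, d − sin α − sin β) − atan2(2, p) = -0.096688 rad; t = (α − φ) mod 2π = 5.432028 rad, q = (β − φ) mod 2π = 5.679865 rad → L = 7.69·(5.432028 + 6.654306 + 5.679865) = 7.69·17.766199 = 136.622073 m
RLR: c = (6 − d² + 2cos(α−β) + 2d(sin α − sin β))/8 = -2.823758, |c| > 1 → infeasible
LRL: c = (6 − d² + 2cos(α−β) − 2d(sin α − sin β))/8 = -2.373696, |c| > 1 → infeasible
Shortest: LSR with L = 43.118039 m ≈ 43.1180 m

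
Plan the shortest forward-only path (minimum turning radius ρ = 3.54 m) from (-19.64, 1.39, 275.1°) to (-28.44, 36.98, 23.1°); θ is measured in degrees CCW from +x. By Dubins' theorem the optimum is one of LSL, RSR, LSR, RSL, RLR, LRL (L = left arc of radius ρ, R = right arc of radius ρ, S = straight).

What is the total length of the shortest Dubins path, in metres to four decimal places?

Let ψ = atan2(Δy, Δx) = atan2(35.59, -8.80) = 103.8884° be the start→goal bearing.
Normalize: d = |goal − start| / ρ = 36.661807/3.54 = 10.356443, α = (θ_start − ψ) mod 360° = 171.2116° = 2.988206 rad, β = (θ_goal − ψ) mod 360° = 279.2116° = 4.873161 rad.
Common terms: sin α = 0.152786, cos α = -0.988259, sin β = -0.987104, cos β = 0.160081, cos(α−β) = -0.309017, d² = 107.255905. Work in radians in the unit-radius frame; every candidate has L = ρ·(t + p + q).
LSL: p² = 2 + d² − 2cos(α−β) + 2d(sin α − sin β) = 133.484350; p = √p² = 11.553543; φ = atan2(cos β − cos α, d + sin α − sin β) = 0.099557 rad; t = (φ − α) mod 2π = 3.394537 rad, q = (β − φ) mod 2π = 4.773604 rad → L = 3.54·(3.394537 + 11.553543 + 4.773604) = 3.54·19.721684 = 69.814760 m
RSR: p² = 2 + d² − 2cos(α−β) + 2d(sin β − sin α) = 86.263528; p = √p² = 9.287816; φ = atan2(cos α − cos β, d − sin α + sin β) = -0.123957 rad; t = (α − φ) mod 2π = 3.112162 rad, q = (φ − β) mod 2π = 1.286067 rad → L = 3.54·(3.112162 + 9.287816 + 1.286067) = 3.54·13.686046 = 48.448602 m
LSR: p² = d² − 2 + 2cos(α−β) + 2d(sin α + sin β) = 87.356741; p = √p² = 9.346483; φ = atan2(−cos α − cos β, d + sin α + sin β) − atan2(−2, p) = 0.297561 rad; t = (φ − α) mod 2π = 3.592540 rad, q = (φ − β) mod 2π = 1.707585 rad → L = 3.54·(3.592540 + 9.346483 + 1.707585) = 3.54·14.646608 = 51.848992 m
RSL: p² = d² − 2 + 2cos(α−β) − 2d(sin α + sin β) = 121.919001; p = √p² = 11.041694; φ = atan2(cos α + cos β, d − sin α − sin β) − atan2(2, p) = -0.253060 rad; t = (α − φ) mod 2π = 3.241266 rad, q = (β − φ) mod 2π = 5.126221 rad → L = 3.54·(3.241266 + 11.041694 + 5.126221) = 3.54·19.409180 = 68.708499 m
RLR: c = (6 − d² + 2cos(α−β) + 2d(sin α − sin β))/8 = -9.782941, |c| > 1 → infeasible
LRL: c = (6 − d² + 2cos(α−β) − 2d(sin α − sin β))/8 = -15.685544, |c| > 1 → infeasible
Shortest: RSR with L = 48.448602 m ≈ 48.4486 m

48.4486 m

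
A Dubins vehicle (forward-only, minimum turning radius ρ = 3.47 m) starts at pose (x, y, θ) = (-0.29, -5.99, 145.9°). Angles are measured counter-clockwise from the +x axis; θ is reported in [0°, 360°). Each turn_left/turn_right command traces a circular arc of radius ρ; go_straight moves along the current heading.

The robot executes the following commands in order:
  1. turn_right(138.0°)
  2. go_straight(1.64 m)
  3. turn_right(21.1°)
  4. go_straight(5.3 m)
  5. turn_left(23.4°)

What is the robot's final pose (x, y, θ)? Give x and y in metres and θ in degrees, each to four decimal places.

(10.6391, -0.7600, 10.2000°)

set_pose: (x, y, θ) = (-0.2900, -5.9900, 145.9000°), ρ = 3.47
turn_right(138.0°): centre at ρ to the right, rotate −138.0° → (1.1785, 0.3204, 7.9000°)
go_straight(1.64): x += 1.64·cos θ, y += 1.64·sin θ → (2.8029, 0.5458, 7.9000°)
turn_right(21.1°): centre at ρ to the right, rotate −21.1° → (4.0722, 0.4871, -13.2000° ≡ 346.8000°)
go_straight(5.3): x += 5.3·cos θ, y += 5.3·sin θ → (9.2322, -0.7232, 346.8000°)
turn_left(23.4°): centre at ρ to the left, rotate +23.4° → (10.6391, -0.7600, 370.2000° ≡ 10.2000°)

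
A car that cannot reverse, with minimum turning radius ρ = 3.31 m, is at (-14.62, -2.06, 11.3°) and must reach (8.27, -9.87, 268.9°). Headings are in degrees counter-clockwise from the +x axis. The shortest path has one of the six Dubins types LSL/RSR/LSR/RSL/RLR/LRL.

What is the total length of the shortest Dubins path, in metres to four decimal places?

25.3753 m

Let ψ = atan2(Δy, Δx) = atan2(-7.81, 22.89) = -18.8395° be the start→goal bearing.
Normalize: d = |goal − start| / ρ = 24.185702/3.31 = 7.306859, α = (θ_start − ψ) mod 360° = 30.1395° = 0.526033 rad, β = (θ_goal − ψ) mod 360° = 287.7395° = 5.022001 rad.
Common terms: sin α = 0.502107, cos α = 0.864806, sin β = -0.952452, cos β = 0.304690, cos(α−β) = -0.214735, d² = 53.390184. Work in radians in the unit-radius frame; every candidate has L = ρ·(t + p + q).
LSL: p² = 2 + d² − 2cos(α−β) + 2d(sin α − sin β) = 77.076164; p = √p² = 8.779303; φ = atan2(cos β − cos α, d + sin α − sin β) = -0.063843 rad; t = (φ − α) mod 2π = 5.693309 rad, q = (β − φ) mod 2π = 5.085844 rad → L = 3.31·(5.693309 + 8.779303 + 5.085844) = 3.31·19.558457 = 64.738491 m
RSR: p² = 2 + d² − 2cos(α−β) + 2d(sin β − sin α) = 34.563147; p = √p² = 5.879043; φ = atan2(cos α − cos β, d − sin α + sin β) = 0.095418 rad; t = (α − φ) mod 2π = 0.430615 rad, q = (φ − β) mod 2π = 1.356602 rad → L = 3.31·(0.430615 + 5.879043 + 1.356602) = 3.31·7.666260 = 25.375321 m
LSR: p² = d² − 2 + 2cos(α−β) + 2d(sin α + sin β) = 44.379502; p = √p² = 6.661794; φ = atan2(−cos α − cos β, d + sin α + sin β) − atan2(−2, p) = 0.122717 rad; t = (φ − α) mod 2π = 5.879869 rad, q = (φ − β) mod 2π = 1.383901 rad → L = 3.31·(5.879869 + 6.661794 + 1.383901) = 3.31·13.925564 = 46.093616 m
RSL: p² = d² − 2 + 2cos(α−β) − 2d(sin α + sin β) = 57.541926; p = √p² = 7.585639; φ = atan2(cos α + cos β, d − sin α − sin β) − atan2(2, p) = -0.108154 rad; t = (α − φ) mod 2π = 0.634187 rad, q = (β − φ) mod 2π = 5.130155 rad → L = 3.31·(0.634187 + 7.585639 + 5.130155) = 3.31·13.349982 = 44.188441 m
RLR: c = (6 − d² + 2cos(α−β) + 2d(sin α − sin β))/8 = -3.320393, |c| > 1 → infeasible
LRL: c = (6 − d² + 2cos(α−β) − 2d(sin α − sin β))/8 = -8.634520, |c| > 1 → infeasible
Shortest: RSR with L = 25.375321 m ≈ 25.3753 m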